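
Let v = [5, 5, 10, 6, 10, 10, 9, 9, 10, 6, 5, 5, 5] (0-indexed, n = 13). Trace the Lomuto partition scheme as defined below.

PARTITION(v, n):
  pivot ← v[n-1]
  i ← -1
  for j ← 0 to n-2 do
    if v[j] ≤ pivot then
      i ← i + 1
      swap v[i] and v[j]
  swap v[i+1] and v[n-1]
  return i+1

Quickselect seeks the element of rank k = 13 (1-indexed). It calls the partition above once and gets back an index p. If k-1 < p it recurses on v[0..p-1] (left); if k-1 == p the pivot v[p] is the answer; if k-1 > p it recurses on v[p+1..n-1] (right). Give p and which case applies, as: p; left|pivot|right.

4; right

pivot = v[12] = 5; i = -1
j=0: v[0]=5 ≤ 5 → i=0, swap v[0],v[0] (no change) → [5, 5, 10, 6, 10, 10, 9, 9, 10, 6, 5, 5, 5]
j=1: v[1]=5 ≤ 5 → i=1, swap v[1],v[1] (no change) → [5, 5, 10, 6, 10, 10, 9, 9, 10, 6, 5, 5, 5]
j=2: v[2]=10 > 5 → no swap
j=3: v[3]=6 > 5 → no swap
j=4: v[4]=10 > 5 → no swap
j=5: v[5]=10 > 5 → no swap
j=6: v[6]=9 > 5 → no swap
j=7: v[7]=9 > 5 → no swap
j=8: v[8]=10 > 5 → no swap
j=9: v[9]=6 > 5 → no swap
j=10: v[10]=5 ≤ 5 → i=2, swap v[2],v[10] → [5, 5, 5, 6, 10, 10, 9, 9, 10, 6, 10, 5, 5]
j=11: v[11]=5 ≤ 5 → i=3, swap v[3],v[11] → [5, 5, 5, 5, 10, 10, 9, 9, 10, 6, 10, 6, 5]
final swap v[4],v[12] → [5, 5, 5, 5, 5, 10, 9, 9, 10, 6, 10, 6, 10]; return 4
p = 4; k-1 = 12 > 4 ⇒ right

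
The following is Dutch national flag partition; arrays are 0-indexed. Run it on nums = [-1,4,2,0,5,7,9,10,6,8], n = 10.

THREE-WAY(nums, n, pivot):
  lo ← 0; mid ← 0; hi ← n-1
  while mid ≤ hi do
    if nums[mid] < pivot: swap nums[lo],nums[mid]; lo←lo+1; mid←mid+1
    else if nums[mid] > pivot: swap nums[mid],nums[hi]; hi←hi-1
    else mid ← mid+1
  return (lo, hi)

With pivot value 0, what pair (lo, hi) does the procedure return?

(1, 1)

pivot = 0; lo=0, mid=0, hi=9
nums[mid]=-1<0: swap nums[0],nums[0]; lo=1,mid=1 → [-1,4,2,0,5,7,9,10,6,8]
nums[mid]=4>0: swap nums[1],nums[9]; hi=8 → [-1,8,2,0,5,7,9,10,6,4]
nums[mid]=8>0: swap nums[1],nums[8]; hi=7 → [-1,6,2,0,5,7,9,10,8,4]
nums[mid]=6>0: swap nums[1],nums[7]; hi=6 → [-1,10,2,0,5,7,9,6,8,4]
nums[mid]=10>0: swap nums[1],nums[6]; hi=5 → [-1,9,2,0,5,7,10,6,8,4]
nums[mid]=9>0: swap nums[1],nums[5]; hi=4 → [-1,7,2,0,5,9,10,6,8,4]
nums[mid]=7>0: swap nums[1],nums[4]; hi=3 → [-1,5,2,0,7,9,10,6,8,4]
nums[mid]=5>0: swap nums[1],nums[3]; hi=2 → [-1,0,2,5,7,9,10,6,8,4]
nums[mid]=0=0: mid=2
nums[mid]=2>0: swap nums[2],nums[2]; hi=1 → [-1,0,2,5,7,9,10,6,8,4]
end: lo=1, hi=1; nums = [-1,0,2,5,7,9,10,6,8,4]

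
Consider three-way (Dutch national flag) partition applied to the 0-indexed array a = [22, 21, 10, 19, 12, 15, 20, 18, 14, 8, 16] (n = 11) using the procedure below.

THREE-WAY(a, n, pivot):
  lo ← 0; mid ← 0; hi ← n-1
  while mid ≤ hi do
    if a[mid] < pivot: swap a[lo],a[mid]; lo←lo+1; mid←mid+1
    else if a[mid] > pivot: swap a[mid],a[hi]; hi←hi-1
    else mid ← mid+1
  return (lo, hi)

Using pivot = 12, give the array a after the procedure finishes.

[8, 10, 12, 19, 15, 20, 18, 14, 21, 16, 22]

lo=0 mid=0 hi=10
22>12: swap(0,10), hi=9 ⇒ [16, 21, 10, 19, 12, 15, 20, 18, 14, 8, 22]
16>12: swap(0,9), hi=8 ⇒ [8, 21, 10, 19, 12, 15, 20, 18, 14, 16, 22]
8<12: swap(0,0), lo=1 mid=1 ⇒ [8, 21, 10, 19, 12, 15, 20, 18, 14, 16, 22]
21>12: swap(1,8), hi=7 ⇒ [8, 14, 10, 19, 12, 15, 20, 18, 21, 16, 22]
14>12: swap(1,7), hi=6 ⇒ [8, 18, 10, 19, 12, 15, 20, 14, 21, 16, 22]
18>12: swap(1,6), hi=5 ⇒ [8, 20, 10, 19, 12, 15, 18, 14, 21, 16, 22]
20>12: swap(1,5), hi=4 ⇒ [8, 15, 10, 19, 12, 20, 18, 14, 21, 16, 22]
15>12: swap(1,4), hi=3 ⇒ [8, 12, 10, 19, 15, 20, 18, 14, 21, 16, 22]
12=12: mid=2
10<12: swap(1,2), lo=2 mid=3 ⇒ [8, 10, 12, 19, 15, 20, 18, 14, 21, 16, 22]
19>12: swap(3,3), hi=2 ⇒ [8, 10, 12, 19, 15, 20, 18, 14, 21, 16, 22]
done. lo=2 hi=2; a=[8, 10, 12, 19, 15, 20, 18, 14, 21, 16, 22]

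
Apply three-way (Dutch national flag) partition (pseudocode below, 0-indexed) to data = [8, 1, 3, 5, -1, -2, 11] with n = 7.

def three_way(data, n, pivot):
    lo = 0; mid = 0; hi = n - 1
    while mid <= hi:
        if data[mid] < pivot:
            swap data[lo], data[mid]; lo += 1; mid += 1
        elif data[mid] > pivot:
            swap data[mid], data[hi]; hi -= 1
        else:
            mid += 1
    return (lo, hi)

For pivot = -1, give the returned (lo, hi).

lo=0 mid=0 hi=6
8>-1: swap(0,6), hi=5 ⇒ [11, 1, 3, 5, -1, -2, 8]
11>-1: swap(0,5), hi=4 ⇒ [-2, 1, 3, 5, -1, 11, 8]
-2<-1: swap(0,0), lo=1 mid=1 ⇒ [-2, 1, 3, 5, -1, 11, 8]
1>-1: swap(1,4), hi=3 ⇒ [-2, -1, 3, 5, 1, 11, 8]
-1=-1: mid=2
3>-1: swap(2,3), hi=2 ⇒ [-2, -1, 5, 3, 1, 11, 8]
5>-1: swap(2,2), hi=1 ⇒ [-2, -1, 5, 3, 1, 11, 8]
done. lo=1 hi=1; data=[-2, -1, 5, 3, 1, 11, 8]

(1, 1)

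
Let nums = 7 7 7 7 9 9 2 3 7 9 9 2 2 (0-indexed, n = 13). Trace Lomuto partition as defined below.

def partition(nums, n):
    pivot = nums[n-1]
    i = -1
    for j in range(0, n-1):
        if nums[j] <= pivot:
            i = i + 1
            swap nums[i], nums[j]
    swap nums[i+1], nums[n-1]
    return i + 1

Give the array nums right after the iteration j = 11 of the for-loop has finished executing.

pivot = nums[12] = 2; i = -1
j=0: nums[0]=7 > 2 → no swap
j=1: nums[1]=7 > 2 → no swap
j=2: nums[2]=7 > 2 → no swap
j=3: nums[3]=7 > 2 → no swap
j=4: nums[4]=9 > 2 → no swap
j=5: nums[5]=9 > 2 → no swap
j=6: nums[6]=2 ≤ 2 → i=0, swap nums[0],nums[6] → 2 7 7 7 9 9 7 3 7 9 9 2 2
j=7: nums[7]=3 > 2 → no swap
j=8: nums[8]=7 > 2 → no swap
j=9: nums[9]=9 > 2 → no swap
j=10: nums[10]=9 > 2 → no swap
j=11: nums[11]=2 ≤ 2 → i=1, swap nums[1],nums[11] → 2 2 7 7 9 9 7 3 7 9 9 7 2
(after j=11) nums = 2 2 7 7 9 9 7 3 7 9 9 7 2

2 2 7 7 9 9 7 3 7 9 9 7 2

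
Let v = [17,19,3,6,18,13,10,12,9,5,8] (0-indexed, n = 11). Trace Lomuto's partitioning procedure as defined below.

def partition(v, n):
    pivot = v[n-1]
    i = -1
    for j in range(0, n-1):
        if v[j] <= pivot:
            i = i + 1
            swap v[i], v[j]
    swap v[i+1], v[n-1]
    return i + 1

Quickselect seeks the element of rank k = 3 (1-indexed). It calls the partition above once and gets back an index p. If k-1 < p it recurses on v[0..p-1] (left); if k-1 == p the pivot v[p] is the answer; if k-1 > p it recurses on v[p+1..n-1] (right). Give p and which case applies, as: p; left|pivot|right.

pivot = v[10] = 8; i = -1
j=0: v[0]=17 > 8 → no swap
j=1: v[1]=19 > 8 → no swap
j=2: v[2]=3 ≤ 8 → i=0, swap v[0],v[2] → [3,19,17,6,18,13,10,12,9,5,8]
j=3: v[3]=6 ≤ 8 → i=1, swap v[1],v[3] → [3,6,17,19,18,13,10,12,9,5,8]
j=4: v[4]=18 > 8 → no swap
j=5: v[5]=13 > 8 → no swap
j=6: v[6]=10 > 8 → no swap
j=7: v[7]=12 > 8 → no swap
j=8: v[8]=9 > 8 → no swap
j=9: v[9]=5 ≤ 8 → i=2, swap v[2],v[9] → [3,6,5,19,18,13,10,12,9,17,8]
final swap v[3],v[10] → [3,6,5,8,18,13,10,12,9,17,19]; return 3
p = 3; k-1 = 2 < 3 ⇒ left

3; left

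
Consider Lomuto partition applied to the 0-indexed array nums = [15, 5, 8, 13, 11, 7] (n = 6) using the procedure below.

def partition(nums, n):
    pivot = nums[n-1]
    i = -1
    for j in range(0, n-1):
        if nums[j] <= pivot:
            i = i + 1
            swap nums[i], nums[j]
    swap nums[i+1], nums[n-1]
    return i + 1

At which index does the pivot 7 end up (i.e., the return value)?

pivot=7, i=-1
j=0: 15>7, skip
j=1: 5≤7, i=0, swap(0,1) ⇒ [5, 15, 8, 13, 11, 7]
j=2: 8>7, skip
j=3: 13>7, skip
j=4: 11>7, skip
swap(1,5) ⇒ [5, 7, 8, 13, 11, 15]; return 1

1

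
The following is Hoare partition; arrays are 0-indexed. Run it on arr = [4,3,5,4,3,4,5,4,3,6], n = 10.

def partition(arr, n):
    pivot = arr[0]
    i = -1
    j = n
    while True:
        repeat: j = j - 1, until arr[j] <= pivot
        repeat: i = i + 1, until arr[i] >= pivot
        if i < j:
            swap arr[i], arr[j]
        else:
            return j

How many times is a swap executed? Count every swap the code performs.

pivot = arr[0] = 4; i = -1, j = 10
j→8 (arr[8]=3≤4), i→0 (arr[0]=4≥4); i<j, swap → [3,3,5,4,3,4,5,4,4,6]
j→7 (arr[7]=4≤4), i→2 (arr[2]=5≥4); i<j, swap → [3,3,4,4,3,4,5,5,4,6]
j→5 (arr[5]=4≤4), i→3 (arr[3]=4≥4); i<j, swap → [3,3,4,4,3,4,5,5,4,6]
j→4, i→5; i≥j, return j=4. arr = [3,3,4,4,3,4,5,5,4,6]

3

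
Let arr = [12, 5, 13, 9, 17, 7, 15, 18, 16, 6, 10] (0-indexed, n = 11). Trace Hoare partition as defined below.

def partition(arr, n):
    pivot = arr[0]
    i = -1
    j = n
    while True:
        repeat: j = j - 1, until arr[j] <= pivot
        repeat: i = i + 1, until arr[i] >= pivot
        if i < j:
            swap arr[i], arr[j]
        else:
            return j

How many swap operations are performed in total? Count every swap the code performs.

pivot=12
j stops at 10 (10), i stops at 0 (12); swap ⇒ [10, 5, 13, 9, 17, 7, 15, 18, 16, 6, 12]
j stops at 9 (6), i stops at 2 (13); swap ⇒ [10, 5, 6, 9, 17, 7, 15, 18, 16, 13, 12]
j stops at 5 (7), i stops at 4 (17); swap ⇒ [10, 5, 6, 9, 7, 17, 15, 18, 16, 13, 12]
j stops at 4, i stops at 5; i≥j ⇒ return 4. arr=[10, 5, 6, 9, 7, 17, 15, 18, 16, 13, 12]

3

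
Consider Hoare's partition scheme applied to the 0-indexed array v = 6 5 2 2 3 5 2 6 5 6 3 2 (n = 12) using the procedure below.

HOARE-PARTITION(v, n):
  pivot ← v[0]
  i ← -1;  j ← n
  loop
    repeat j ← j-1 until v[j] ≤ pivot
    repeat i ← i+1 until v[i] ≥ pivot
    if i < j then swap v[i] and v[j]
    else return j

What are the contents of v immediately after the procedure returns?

pivot=6
j stops at 11 (2), i stops at 0 (6); swap ⇒ 2 5 2 2 3 5 2 6 5 6 3 6
j stops at 10 (3), i stops at 7 (6); swap ⇒ 2 5 2 2 3 5 2 3 5 6 6 6
j stops at 9, i stops at 9; i≥j ⇒ return 9. v=2 5 2 2 3 5 2 3 5 6 6 6

2 5 2 2 3 5 2 3 5 6 6 6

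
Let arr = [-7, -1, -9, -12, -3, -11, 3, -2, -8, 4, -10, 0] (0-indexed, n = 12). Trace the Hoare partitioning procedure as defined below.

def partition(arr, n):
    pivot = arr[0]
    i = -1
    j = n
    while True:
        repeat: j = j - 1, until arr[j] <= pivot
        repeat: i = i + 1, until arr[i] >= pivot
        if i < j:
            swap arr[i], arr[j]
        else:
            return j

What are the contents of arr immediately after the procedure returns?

pivot=-7
j stops at 10 (-10), i stops at 0 (-7); swap ⇒ [-10, -1, -9, -12, -3, -11, 3, -2, -8, 4, -7, 0]
j stops at 8 (-8), i stops at 1 (-1); swap ⇒ [-10, -8, -9, -12, -3, -11, 3, -2, -1, 4, -7, 0]
j stops at 5 (-11), i stops at 4 (-3); swap ⇒ [-10, -8, -9, -12, -11, -3, 3, -2, -1, 4, -7, 0]
j stops at 4, i stops at 5; i≥j ⇒ return 4. arr=[-10, -8, -9, -12, -11, -3, 3, -2, -1, 4, -7, 0]

[-10, -8, -9, -12, -11, -3, 3, -2, -1, 4, -7, 0]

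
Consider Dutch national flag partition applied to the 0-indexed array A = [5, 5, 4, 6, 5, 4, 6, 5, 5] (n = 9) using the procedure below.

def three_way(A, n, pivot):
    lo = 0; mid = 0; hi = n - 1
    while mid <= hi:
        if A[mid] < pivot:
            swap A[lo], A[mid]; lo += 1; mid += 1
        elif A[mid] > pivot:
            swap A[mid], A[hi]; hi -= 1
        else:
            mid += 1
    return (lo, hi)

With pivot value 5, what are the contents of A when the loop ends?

lo=0 mid=0 hi=8
5=5: mid=1
5=5: mid=2
4<5: swap(0,2), lo=1 mid=3 ⇒ [4, 5, 5, 6, 5, 4, 6, 5, 5]
6>5: swap(3,8), hi=7 ⇒ [4, 5, 5, 5, 5, 4, 6, 5, 6]
5=5: mid=4
5=5: mid=5
4<5: swap(1,5), lo=2 mid=6 ⇒ [4, 4, 5, 5, 5, 5, 6, 5, 6]
6>5: swap(6,7), hi=6 ⇒ [4, 4, 5, 5, 5, 5, 5, 6, 6]
5=5: mid=7
done. lo=2 hi=6; A=[4, 4, 5, 5, 5, 5, 5, 6, 6]

[4, 4, 5, 5, 5, 5, 5, 6, 6]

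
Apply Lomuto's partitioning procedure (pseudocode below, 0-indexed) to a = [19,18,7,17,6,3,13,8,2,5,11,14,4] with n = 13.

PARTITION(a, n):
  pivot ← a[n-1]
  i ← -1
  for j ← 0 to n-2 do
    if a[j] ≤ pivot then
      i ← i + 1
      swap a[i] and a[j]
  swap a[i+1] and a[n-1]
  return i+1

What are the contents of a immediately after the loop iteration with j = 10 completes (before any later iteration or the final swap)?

[3,2,7,17,6,19,13,8,18,5,11,14,4]

pivot = a[12] = 4; i = -1
j=0: a[0]=19 > 4 → no swap
j=1: a[1]=18 > 4 → no swap
j=2: a[2]=7 > 4 → no swap
j=3: a[3]=17 > 4 → no swap
j=4: a[4]=6 > 4 → no swap
j=5: a[5]=3 ≤ 4 → i=0, swap a[0],a[5] → [3,18,7,17,6,19,13,8,2,5,11,14,4]
j=6: a[6]=13 > 4 → no swap
j=7: a[7]=8 > 4 → no swap
j=8: a[8]=2 ≤ 4 → i=1, swap a[1],a[8] → [3,2,7,17,6,19,13,8,18,5,11,14,4]
j=9: a[9]=5 > 4 → no swap
j=10: a[10]=11 > 4 → no swap
(after j=10) a = [3,2,7,17,6,19,13,8,18,5,11,14,4]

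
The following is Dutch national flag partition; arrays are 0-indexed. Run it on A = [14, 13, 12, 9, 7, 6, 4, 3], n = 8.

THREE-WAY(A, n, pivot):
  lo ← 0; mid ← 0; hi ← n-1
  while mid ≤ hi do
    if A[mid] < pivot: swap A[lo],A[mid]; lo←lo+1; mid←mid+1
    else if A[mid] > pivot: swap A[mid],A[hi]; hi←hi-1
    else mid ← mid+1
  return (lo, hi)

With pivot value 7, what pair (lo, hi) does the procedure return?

pivot = 7; lo=0, mid=0, hi=7
A[mid]=14>7: swap A[0],A[7]; hi=6 → [3, 13, 12, 9, 7, 6, 4, 14]
A[mid]=3<7: swap A[0],A[0]; lo=1,mid=1 → [3, 13, 12, 9, 7, 6, 4, 14]
A[mid]=13>7: swap A[1],A[6]; hi=5 → [3, 4, 12, 9, 7, 6, 13, 14]
A[mid]=4<7: swap A[1],A[1]; lo=2,mid=2 → [3, 4, 12, 9, 7, 6, 13, 14]
A[mid]=12>7: swap A[2],A[5]; hi=4 → [3, 4, 6, 9, 7, 12, 13, 14]
A[mid]=6<7: swap A[2],A[2]; lo=3,mid=3 → [3, 4, 6, 9, 7, 12, 13, 14]
A[mid]=9>7: swap A[3],A[4]; hi=3 → [3, 4, 6, 7, 9, 12, 13, 14]
A[mid]=7=7: mid=4
end: lo=3, hi=3; A = [3, 4, 6, 7, 9, 12, 13, 14]

(3, 3)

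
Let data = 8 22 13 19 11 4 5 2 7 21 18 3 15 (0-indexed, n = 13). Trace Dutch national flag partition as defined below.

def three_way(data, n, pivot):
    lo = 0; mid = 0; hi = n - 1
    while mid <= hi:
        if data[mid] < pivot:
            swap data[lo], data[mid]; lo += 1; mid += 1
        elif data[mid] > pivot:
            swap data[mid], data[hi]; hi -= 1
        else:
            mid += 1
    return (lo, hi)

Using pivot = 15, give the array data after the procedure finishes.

lo=0 mid=0 hi=12
8<15: swap(0,0), lo=1 mid=1 ⇒ 8 22 13 19 11 4 5 2 7 21 18 3 15
22>15: swap(1,12), hi=11 ⇒ 8 15 13 19 11 4 5 2 7 21 18 3 22
15=15: mid=2
13<15: swap(1,2), lo=2 mid=3 ⇒ 8 13 15 19 11 4 5 2 7 21 18 3 22
19>15: swap(3,11), hi=10 ⇒ 8 13 15 3 11 4 5 2 7 21 18 19 22
3<15: swap(2,3), lo=3 mid=4 ⇒ 8 13 3 15 11 4 5 2 7 21 18 19 22
11<15: swap(3,4), lo=4 mid=5 ⇒ 8 13 3 11 15 4 5 2 7 21 18 19 22
4<15: swap(4,5), lo=5 mid=6 ⇒ 8 13 3 11 4 15 5 2 7 21 18 19 22
5<15: swap(5,6), lo=6 mid=7 ⇒ 8 13 3 11 4 5 15 2 7 21 18 19 22
2<15: swap(6,7), lo=7 mid=8 ⇒ 8 13 3 11 4 5 2 15 7 21 18 19 22
7<15: swap(7,8), lo=8 mid=9 ⇒ 8 13 3 11 4 5 2 7 15 21 18 19 22
21>15: swap(9,10), hi=9 ⇒ 8 13 3 11 4 5 2 7 15 18 21 19 22
18>15: swap(9,9), hi=8 ⇒ 8 13 3 11 4 5 2 7 15 18 21 19 22
done. lo=8 hi=8; data=8 13 3 11 4 5 2 7 15 18 21 19 22

8 13 3 11 4 5 2 7 15 18 21 19 22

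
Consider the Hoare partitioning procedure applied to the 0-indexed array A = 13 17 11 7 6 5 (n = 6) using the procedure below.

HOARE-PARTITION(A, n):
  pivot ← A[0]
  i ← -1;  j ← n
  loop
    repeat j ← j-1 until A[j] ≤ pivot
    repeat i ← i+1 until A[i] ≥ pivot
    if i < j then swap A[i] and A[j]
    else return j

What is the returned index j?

pivot = A[0] = 13; i = -1, j = 6
j→5 (A[5]=5≤13), i→0 (A[0]=13≥13); i<j, swap → 5 17 11 7 6 13
j→4 (A[4]=6≤13), i→1 (A[1]=17≥13); i<j, swap → 5 6 11 7 17 13
j→3, i→4; i≥j, return j=3. A = 5 6 11 7 17 13

3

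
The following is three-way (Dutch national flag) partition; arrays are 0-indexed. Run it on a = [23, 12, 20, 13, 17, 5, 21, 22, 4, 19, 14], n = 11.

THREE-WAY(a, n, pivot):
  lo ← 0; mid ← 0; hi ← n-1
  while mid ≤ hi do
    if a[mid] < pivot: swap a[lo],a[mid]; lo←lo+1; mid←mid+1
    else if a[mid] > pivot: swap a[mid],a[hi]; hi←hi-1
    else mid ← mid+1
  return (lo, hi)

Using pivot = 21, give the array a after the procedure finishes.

pivot = 21; lo=0, mid=0, hi=10
a[mid]=23>21: swap a[0],a[10]; hi=9 → [14, 12, 20, 13, 17, 5, 21, 22, 4, 19, 23]
a[mid]=14<21: swap a[0],a[0]; lo=1,mid=1 → [14, 12, 20, 13, 17, 5, 21, 22, 4, 19, 23]
a[mid]=12<21: swap a[1],a[1]; lo=2,mid=2 → [14, 12, 20, 13, 17, 5, 21, 22, 4, 19, 23]
a[mid]=20<21: swap a[2],a[2]; lo=3,mid=3 → [14, 12, 20, 13, 17, 5, 21, 22, 4, 19, 23]
a[mid]=13<21: swap a[3],a[3]; lo=4,mid=4 → [14, 12, 20, 13, 17, 5, 21, 22, 4, 19, 23]
a[mid]=17<21: swap a[4],a[4]; lo=5,mid=5 → [14, 12, 20, 13, 17, 5, 21, 22, 4, 19, 23]
a[mid]=5<21: swap a[5],a[5]; lo=6,mid=6 → [14, 12, 20, 13, 17, 5, 21, 22, 4, 19, 23]
a[mid]=21=21: mid=7
a[mid]=22>21: swap a[7],a[9]; hi=8 → [14, 12, 20, 13, 17, 5, 21, 19, 4, 22, 23]
a[mid]=19<21: swap a[6],a[7]; lo=7,mid=8 → [14, 12, 20, 13, 17, 5, 19, 21, 4, 22, 23]
a[mid]=4<21: swap a[7],a[8]; lo=8,mid=9 → [14, 12, 20, 13, 17, 5, 19, 4, 21, 22, 23]
end: lo=8, hi=8; a = [14, 12, 20, 13, 17, 5, 19, 4, 21, 22, 23]

[14, 12, 20, 13, 17, 5, 19, 4, 21, 22, 23]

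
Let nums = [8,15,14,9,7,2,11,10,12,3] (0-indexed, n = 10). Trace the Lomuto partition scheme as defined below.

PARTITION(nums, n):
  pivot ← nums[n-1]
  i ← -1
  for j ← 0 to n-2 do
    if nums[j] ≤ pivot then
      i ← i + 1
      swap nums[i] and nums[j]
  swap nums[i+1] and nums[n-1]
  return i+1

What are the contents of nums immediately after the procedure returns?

[2,3,14,9,7,8,11,10,12,15]

pivot = nums[9] = 3; i = -1
j=0: nums[0]=8 > 3 → no swap
j=1: nums[1]=15 > 3 → no swap
j=2: nums[2]=14 > 3 → no swap
j=3: nums[3]=9 > 3 → no swap
j=4: nums[4]=7 > 3 → no swap
j=5: nums[5]=2 ≤ 3 → i=0, swap nums[0],nums[5] → [2,15,14,9,7,8,11,10,12,3]
j=6: nums[6]=11 > 3 → no swap
j=7: nums[7]=10 > 3 → no swap
j=8: nums[8]=12 > 3 → no swap
final swap nums[1],nums[9] → [2,3,14,9,7,8,11,10,12,15]; return 1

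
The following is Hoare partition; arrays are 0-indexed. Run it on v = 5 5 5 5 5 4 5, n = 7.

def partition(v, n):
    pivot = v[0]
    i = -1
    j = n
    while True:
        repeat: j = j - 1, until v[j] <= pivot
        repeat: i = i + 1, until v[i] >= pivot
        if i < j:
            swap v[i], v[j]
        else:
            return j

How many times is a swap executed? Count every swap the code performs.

3

pivot = v[0] = 5; i = -1, j = 7
j→6 (v[6]=5≤5), i→0 (v[0]=5≥5); i<j, swap → 5 5 5 5 5 4 5
j→5 (v[5]=4≤5), i→1 (v[1]=5≥5); i<j, swap → 5 4 5 5 5 5 5
j→4 (v[4]=5≤5), i→2 (v[2]=5≥5); i<j, swap → 5 4 5 5 5 5 5
j→3, i→3; i≥j, return j=3. v = 5 4 5 5 5 5 5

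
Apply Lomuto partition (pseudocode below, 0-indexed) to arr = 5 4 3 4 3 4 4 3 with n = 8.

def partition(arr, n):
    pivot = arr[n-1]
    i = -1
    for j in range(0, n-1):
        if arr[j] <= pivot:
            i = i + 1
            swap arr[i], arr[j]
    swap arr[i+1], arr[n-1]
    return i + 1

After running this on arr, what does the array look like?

pivot=3, i=-1
j=0: 5>3, skip
j=1: 4>3, skip
j=2: 3≤3, i=0, swap(0,2) ⇒ 3 4 5 4 3 4 4 3
j=3: 4>3, skip
j=4: 3≤3, i=1, swap(1,4) ⇒ 3 3 5 4 4 4 4 3
j=5: 4>3, skip
j=6: 4>3, skip
swap(2,7) ⇒ 3 3 3 4 4 4 4 5; return 2

3 3 3 4 4 4 4 5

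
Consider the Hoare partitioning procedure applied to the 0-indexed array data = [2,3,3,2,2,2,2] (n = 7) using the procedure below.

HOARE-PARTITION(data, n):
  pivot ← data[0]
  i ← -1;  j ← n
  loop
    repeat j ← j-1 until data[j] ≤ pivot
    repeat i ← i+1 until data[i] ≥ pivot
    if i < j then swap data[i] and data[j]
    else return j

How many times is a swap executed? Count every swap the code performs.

pivot = data[0] = 2; i = -1, j = 7
j→6 (data[6]=2≤2), i→0 (data[0]=2≥2); i<j, swap → [2,3,3,2,2,2,2]
j→5 (data[5]=2≤2), i→1 (data[1]=3≥2); i<j, swap → [2,2,3,2,2,3,2]
j→4 (data[4]=2≤2), i→2 (data[2]=3≥2); i<j, swap → [2,2,2,2,3,3,2]
j→3, i→3; i≥j, return j=3. data = [2,2,2,2,3,3,2]

3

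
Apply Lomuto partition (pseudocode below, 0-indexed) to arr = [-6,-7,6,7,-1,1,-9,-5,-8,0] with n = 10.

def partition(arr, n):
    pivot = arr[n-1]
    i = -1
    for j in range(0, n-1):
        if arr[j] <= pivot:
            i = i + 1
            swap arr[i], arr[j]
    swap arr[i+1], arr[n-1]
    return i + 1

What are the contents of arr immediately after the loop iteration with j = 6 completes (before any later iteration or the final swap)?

[-6,-7,-1,-9,6,1,7,-5,-8,0]

pivot = arr[9] = 0; i = -1
j=0: arr[0]=-6 ≤ 0 → i=0, swap arr[0],arr[0] (no change) → [-6,-7,6,7,-1,1,-9,-5,-8,0]
j=1: arr[1]=-7 ≤ 0 → i=1, swap arr[1],arr[1] (no change) → [-6,-7,6,7,-1,1,-9,-5,-8,0]
j=2: arr[2]=6 > 0 → no swap
j=3: arr[3]=7 > 0 → no swap
j=4: arr[4]=-1 ≤ 0 → i=2, swap arr[2],arr[4] → [-6,-7,-1,7,6,1,-9,-5,-8,0]
j=5: arr[5]=1 > 0 → no swap
j=6: arr[6]=-9 ≤ 0 → i=3, swap arr[3],arr[6] → [-6,-7,-1,-9,6,1,7,-5,-8,0]
(after j=6) arr = [-6,-7,-1,-9,6,1,7,-5,-8,0]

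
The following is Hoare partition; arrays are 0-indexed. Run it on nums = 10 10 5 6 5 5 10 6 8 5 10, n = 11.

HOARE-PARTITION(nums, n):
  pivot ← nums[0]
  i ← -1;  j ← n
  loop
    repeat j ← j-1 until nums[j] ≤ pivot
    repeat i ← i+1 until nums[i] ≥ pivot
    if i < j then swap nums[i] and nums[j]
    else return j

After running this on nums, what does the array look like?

pivot = nums[0] = 10; i = -1, j = 11
j→10 (nums[10]=10≤10), i→0 (nums[0]=10≥10); i<j, swap → 10 10 5 6 5 5 10 6 8 5 10
j→9 (nums[9]=5≤10), i→1 (nums[1]=10≥10); i<j, swap → 10 5 5 6 5 5 10 6 8 10 10
j→8 (nums[8]=8≤10), i→6 (nums[6]=10≥10); i<j, swap → 10 5 5 6 5 5 8 6 10 10 10
j→7, i→8; i≥j, return j=7. nums = 10 5 5 6 5 5 8 6 10 10 10

10 5 5 6 5 5 8 6 10 10 10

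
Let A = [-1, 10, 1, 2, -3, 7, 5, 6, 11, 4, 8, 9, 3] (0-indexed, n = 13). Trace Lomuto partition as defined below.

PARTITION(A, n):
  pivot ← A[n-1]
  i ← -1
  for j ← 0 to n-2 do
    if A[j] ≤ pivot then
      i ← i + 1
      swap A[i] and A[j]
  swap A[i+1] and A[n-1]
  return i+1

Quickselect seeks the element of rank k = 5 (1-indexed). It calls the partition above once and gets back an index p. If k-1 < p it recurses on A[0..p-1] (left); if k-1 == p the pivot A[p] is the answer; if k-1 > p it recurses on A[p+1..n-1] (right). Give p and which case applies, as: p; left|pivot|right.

4; pivot

pivot=3, i=-1
j=0: -1≤3, i=0, swap(0,0) ⇒ [-1, 10, 1, 2, -3, 7, 5, 6, 11, 4, 8, 9, 3]
j=1: 10>3, skip
j=2: 1≤3, i=1, swap(1,2) ⇒ [-1, 1, 10, 2, -3, 7, 5, 6, 11, 4, 8, 9, 3]
j=3: 2≤3, i=2, swap(2,3) ⇒ [-1, 1, 2, 10, -3, 7, 5, 6, 11, 4, 8, 9, 3]
j=4: -3≤3, i=3, swap(3,4) ⇒ [-1, 1, 2, -3, 10, 7, 5, 6, 11, 4, 8, 9, 3]
j=5: 7>3, skip
j=6: 5>3, skip
j=7: 6>3, skip
j=8: 11>3, skip
j=9: 4>3, skip
j=10: 8>3, skip
j=11: 9>3, skip
swap(4,12) ⇒ [-1, 1, 2, -3, 3, 7, 5, 6, 11, 4, 8, 9, 10]; return 4
p = 4; k-1 = 4 == 4 ⇒ pivot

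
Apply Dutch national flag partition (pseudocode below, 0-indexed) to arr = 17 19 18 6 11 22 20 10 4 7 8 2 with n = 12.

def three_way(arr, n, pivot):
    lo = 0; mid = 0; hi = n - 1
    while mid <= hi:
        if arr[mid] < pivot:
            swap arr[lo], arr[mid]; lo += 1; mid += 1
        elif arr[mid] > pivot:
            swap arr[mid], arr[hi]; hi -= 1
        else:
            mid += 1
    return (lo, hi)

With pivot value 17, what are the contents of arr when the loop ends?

2 8 6 11 7 4 10 17 20 22 18 19

pivot = 17; lo=0, mid=0, hi=11
arr[mid]=17=17: mid=1
arr[mid]=19>17: swap arr[1],arr[11]; hi=10 → 17 2 18 6 11 22 20 10 4 7 8 19
arr[mid]=2<17: swap arr[0],arr[1]; lo=1,mid=2 → 2 17 18 6 11 22 20 10 4 7 8 19
arr[mid]=18>17: swap arr[2],arr[10]; hi=9 → 2 17 8 6 11 22 20 10 4 7 18 19
arr[mid]=8<17: swap arr[1],arr[2]; lo=2,mid=3 → 2 8 17 6 11 22 20 10 4 7 18 19
arr[mid]=6<17: swap arr[2],arr[3]; lo=3,mid=4 → 2 8 6 17 11 22 20 10 4 7 18 19
arr[mid]=11<17: swap arr[3],arr[4]; lo=4,mid=5 → 2 8 6 11 17 22 20 10 4 7 18 19
arr[mid]=22>17: swap arr[5],arr[9]; hi=8 → 2 8 6 11 17 7 20 10 4 22 18 19
arr[mid]=7<17: swap arr[4],arr[5]; lo=5,mid=6 → 2 8 6 11 7 17 20 10 4 22 18 19
arr[mid]=20>17: swap arr[6],arr[8]; hi=7 → 2 8 6 11 7 17 4 10 20 22 18 19
arr[mid]=4<17: swap arr[5],arr[6]; lo=6,mid=7 → 2 8 6 11 7 4 17 10 20 22 18 19
arr[mid]=10<17: swap arr[6],arr[7]; lo=7,mid=8 → 2 8 6 11 7 4 10 17 20 22 18 19
end: lo=7, hi=7; arr = 2 8 6 11 7 4 10 17 20 22 18 19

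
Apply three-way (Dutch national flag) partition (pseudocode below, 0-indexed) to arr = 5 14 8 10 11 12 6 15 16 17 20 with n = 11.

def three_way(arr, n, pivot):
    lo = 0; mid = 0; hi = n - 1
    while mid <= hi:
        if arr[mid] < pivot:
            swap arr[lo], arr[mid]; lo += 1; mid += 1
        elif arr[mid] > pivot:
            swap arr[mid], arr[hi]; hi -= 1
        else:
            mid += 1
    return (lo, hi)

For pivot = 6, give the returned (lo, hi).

(1, 1)

lo=0 mid=0 hi=10
5<6: swap(0,0), lo=1 mid=1 ⇒ 5 14 8 10 11 12 6 15 16 17 20
14>6: swap(1,10), hi=9 ⇒ 5 20 8 10 11 12 6 15 16 17 14
20>6: swap(1,9), hi=8 ⇒ 5 17 8 10 11 12 6 15 16 20 14
17>6: swap(1,8), hi=7 ⇒ 5 16 8 10 11 12 6 15 17 20 14
16>6: swap(1,7), hi=6 ⇒ 5 15 8 10 11 12 6 16 17 20 14
15>6: swap(1,6), hi=5 ⇒ 5 6 8 10 11 12 15 16 17 20 14
6=6: mid=2
8>6: swap(2,5), hi=4 ⇒ 5 6 12 10 11 8 15 16 17 20 14
12>6: swap(2,4), hi=3 ⇒ 5 6 11 10 12 8 15 16 17 20 14
11>6: swap(2,3), hi=2 ⇒ 5 6 10 11 12 8 15 16 17 20 14
10>6: swap(2,2), hi=1 ⇒ 5 6 10 11 12 8 15 16 17 20 14
done. lo=1 hi=1; arr=5 6 10 11 12 8 15 16 17 20 14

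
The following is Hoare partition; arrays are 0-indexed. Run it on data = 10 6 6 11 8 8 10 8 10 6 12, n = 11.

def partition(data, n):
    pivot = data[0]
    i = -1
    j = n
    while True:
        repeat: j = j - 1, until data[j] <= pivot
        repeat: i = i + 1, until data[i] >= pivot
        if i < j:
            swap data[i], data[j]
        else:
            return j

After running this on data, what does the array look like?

6 6 6 10 8 8 8 10 11 10 12

pivot = data[0] = 10; i = -1, j = 11
j→9 (data[9]=6≤10), i→0 (data[0]=10≥10); i<j, swap → 6 6 6 11 8 8 10 8 10 10 12
j→8 (data[8]=10≤10), i→3 (data[3]=11≥10); i<j, swap → 6 6 6 10 8 8 10 8 11 10 12
j→7 (data[7]=8≤10), i→6 (data[6]=10≥10); i<j, swap → 6 6 6 10 8 8 8 10 11 10 12
j→6, i→7; i≥j, return j=6. data = 6 6 6 10 8 8 8 10 11 10 12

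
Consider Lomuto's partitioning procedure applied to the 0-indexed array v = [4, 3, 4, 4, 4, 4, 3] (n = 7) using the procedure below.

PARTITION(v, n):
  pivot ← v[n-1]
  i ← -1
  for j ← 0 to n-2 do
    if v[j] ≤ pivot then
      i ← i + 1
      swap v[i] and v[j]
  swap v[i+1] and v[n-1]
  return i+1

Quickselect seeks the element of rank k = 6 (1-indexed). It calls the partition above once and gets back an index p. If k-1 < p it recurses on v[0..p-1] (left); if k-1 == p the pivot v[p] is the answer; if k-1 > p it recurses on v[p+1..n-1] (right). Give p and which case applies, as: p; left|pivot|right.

pivot=3, i=-1
j=0: 4>3, skip
j=1: 3≤3, i=0, swap(0,1) ⇒ [3, 4, 4, 4, 4, 4, 3]
j=2: 4>3, skip
j=3: 4>3, skip
j=4: 4>3, skip
j=5: 4>3, skip
swap(1,6) ⇒ [3, 3, 4, 4, 4, 4, 4]; return 1
p = 1; k-1 = 5 > 1 ⇒ right

1; right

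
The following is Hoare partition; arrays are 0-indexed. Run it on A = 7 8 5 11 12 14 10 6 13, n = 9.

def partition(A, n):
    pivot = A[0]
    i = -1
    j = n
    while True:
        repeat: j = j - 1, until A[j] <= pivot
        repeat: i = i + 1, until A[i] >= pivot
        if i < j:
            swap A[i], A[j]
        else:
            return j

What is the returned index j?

1

pivot = A[0] = 7; i = -1, j = 9
j→7 (A[7]=6≤7), i→0 (A[0]=7≥7); i<j, swap → 6 8 5 11 12 14 10 7 13
j→2 (A[2]=5≤7), i→1 (A[1]=8≥7); i<j, swap → 6 5 8 11 12 14 10 7 13
j→1, i→2; i≥j, return j=1. A = 6 5 8 11 12 14 10 7 13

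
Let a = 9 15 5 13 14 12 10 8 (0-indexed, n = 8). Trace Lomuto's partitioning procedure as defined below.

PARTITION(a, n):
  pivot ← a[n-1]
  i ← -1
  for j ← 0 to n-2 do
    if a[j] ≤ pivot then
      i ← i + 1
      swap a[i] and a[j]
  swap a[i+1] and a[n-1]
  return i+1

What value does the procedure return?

pivot=8, i=-1
j=0: 9>8, skip
j=1: 15>8, skip
j=2: 5≤8, i=0, swap(0,2) ⇒ 5 15 9 13 14 12 10 8
j=3: 13>8, skip
j=4: 14>8, skip
j=5: 12>8, skip
j=6: 10>8, skip
swap(1,7) ⇒ 5 8 9 13 14 12 10 15; return 1

1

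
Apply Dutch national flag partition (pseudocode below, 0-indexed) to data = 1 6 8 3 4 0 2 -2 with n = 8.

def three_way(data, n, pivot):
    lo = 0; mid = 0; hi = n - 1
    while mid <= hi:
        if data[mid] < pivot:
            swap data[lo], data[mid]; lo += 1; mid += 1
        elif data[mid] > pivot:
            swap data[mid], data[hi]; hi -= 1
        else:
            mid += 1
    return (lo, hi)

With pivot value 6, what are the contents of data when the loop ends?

1 -2 3 4 0 2 6 8

lo=0 mid=0 hi=7
1<6: swap(0,0), lo=1 mid=1 ⇒ 1 6 8 3 4 0 2 -2
6=6: mid=2
8>6: swap(2,7), hi=6 ⇒ 1 6 -2 3 4 0 2 8
-2<6: swap(1,2), lo=2 mid=3 ⇒ 1 -2 6 3 4 0 2 8
3<6: swap(2,3), lo=3 mid=4 ⇒ 1 -2 3 6 4 0 2 8
4<6: swap(3,4), lo=4 mid=5 ⇒ 1 -2 3 4 6 0 2 8
0<6: swap(4,5), lo=5 mid=6 ⇒ 1 -2 3 4 0 6 2 8
2<6: swap(5,6), lo=6 mid=7 ⇒ 1 -2 3 4 0 2 6 8
done. lo=6 hi=6; data=1 -2 3 4 0 2 6 8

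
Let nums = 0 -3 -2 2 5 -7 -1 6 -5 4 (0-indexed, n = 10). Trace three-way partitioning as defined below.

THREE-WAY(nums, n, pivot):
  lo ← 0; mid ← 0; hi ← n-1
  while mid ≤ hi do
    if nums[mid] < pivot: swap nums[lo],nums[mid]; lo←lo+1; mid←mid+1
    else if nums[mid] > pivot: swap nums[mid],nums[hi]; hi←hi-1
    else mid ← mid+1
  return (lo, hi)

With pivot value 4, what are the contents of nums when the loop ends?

0 -3 -2 2 -7 -1 -5 4 6 5

pivot = 4; lo=0, mid=0, hi=9
nums[mid]=0<4: swap nums[0],nums[0]; lo=1,mid=1 → 0 -3 -2 2 5 -7 -1 6 -5 4
nums[mid]=-3<4: swap nums[1],nums[1]; lo=2,mid=2 → 0 -3 -2 2 5 -7 -1 6 -5 4
nums[mid]=-2<4: swap nums[2],nums[2]; lo=3,mid=3 → 0 -3 -2 2 5 -7 -1 6 -5 4
nums[mid]=2<4: swap nums[3],nums[3]; lo=4,mid=4 → 0 -3 -2 2 5 -7 -1 6 -5 4
nums[mid]=5>4: swap nums[4],nums[9]; hi=8 → 0 -3 -2 2 4 -7 -1 6 -5 5
nums[mid]=4=4: mid=5
nums[mid]=-7<4: swap nums[4],nums[5]; lo=5,mid=6 → 0 -3 -2 2 -7 4 -1 6 -5 5
nums[mid]=-1<4: swap nums[5],nums[6]; lo=6,mid=7 → 0 -3 -2 2 -7 -1 4 6 -5 5
nums[mid]=6>4: swap nums[7],nums[8]; hi=7 → 0 -3 -2 2 -7 -1 4 -5 6 5
nums[mid]=-5<4: swap nums[6],nums[7]; lo=7,mid=8 → 0 -3 -2 2 -7 -1 -5 4 6 5
end: lo=7, hi=7; nums = 0 -3 -2 2 -7 -1 -5 4 6 5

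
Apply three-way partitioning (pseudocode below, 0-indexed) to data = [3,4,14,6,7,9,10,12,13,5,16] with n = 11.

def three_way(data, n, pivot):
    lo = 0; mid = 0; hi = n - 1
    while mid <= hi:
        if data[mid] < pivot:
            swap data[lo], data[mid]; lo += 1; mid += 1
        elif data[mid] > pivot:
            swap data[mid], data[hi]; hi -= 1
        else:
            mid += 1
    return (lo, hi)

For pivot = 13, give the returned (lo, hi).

pivot = 13; lo=0, mid=0, hi=10
data[mid]=3<13: swap data[0],data[0]; lo=1,mid=1 → [3,4,14,6,7,9,10,12,13,5,16]
data[mid]=4<13: swap data[1],data[1]; lo=2,mid=2 → [3,4,14,6,7,9,10,12,13,5,16]
data[mid]=14>13: swap data[2],data[10]; hi=9 → [3,4,16,6,7,9,10,12,13,5,14]
data[mid]=16>13: swap data[2],data[9]; hi=8 → [3,4,5,6,7,9,10,12,13,16,14]
data[mid]=5<13: swap data[2],data[2]; lo=3,mid=3 → [3,4,5,6,7,9,10,12,13,16,14]
data[mid]=6<13: swap data[3],data[3]; lo=4,mid=4 → [3,4,5,6,7,9,10,12,13,16,14]
data[mid]=7<13: swap data[4],data[4]; lo=5,mid=5 → [3,4,5,6,7,9,10,12,13,16,14]
data[mid]=9<13: swap data[5],data[5]; lo=6,mid=6 → [3,4,5,6,7,9,10,12,13,16,14]
data[mid]=10<13: swap data[6],data[6]; lo=7,mid=7 → [3,4,5,6,7,9,10,12,13,16,14]
data[mid]=12<13: swap data[7],data[7]; lo=8,mid=8 → [3,4,5,6,7,9,10,12,13,16,14]
data[mid]=13=13: mid=9
end: lo=8, hi=8; data = [3,4,5,6,7,9,10,12,13,16,14]

(8, 8)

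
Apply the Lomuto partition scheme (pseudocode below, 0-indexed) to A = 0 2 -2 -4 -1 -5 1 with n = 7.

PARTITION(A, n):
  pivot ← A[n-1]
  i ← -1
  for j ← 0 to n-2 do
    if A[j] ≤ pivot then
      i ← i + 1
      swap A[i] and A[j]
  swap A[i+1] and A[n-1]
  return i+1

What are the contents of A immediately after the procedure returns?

pivot = A[6] = 1; i = -1
j=0: A[0]=0 ≤ 1 → i=0, swap A[0],A[0] (no change) → 0 2 -2 -4 -1 -5 1
j=1: A[1]=2 > 1 → no swap
j=2: A[2]=-2 ≤ 1 → i=1, swap A[1],A[2] → 0 -2 2 -4 -1 -5 1
j=3: A[3]=-4 ≤ 1 → i=2, swap A[2],A[3] → 0 -2 -4 2 -1 -5 1
j=4: A[4]=-1 ≤ 1 → i=3, swap A[3],A[4] → 0 -2 -4 -1 2 -5 1
j=5: A[5]=-5 ≤ 1 → i=4, swap A[4],A[5] → 0 -2 -4 -1 -5 2 1
final swap A[5],A[6] → 0 -2 -4 -1 -5 1 2; return 5

0 -2 -4 -1 -5 1 2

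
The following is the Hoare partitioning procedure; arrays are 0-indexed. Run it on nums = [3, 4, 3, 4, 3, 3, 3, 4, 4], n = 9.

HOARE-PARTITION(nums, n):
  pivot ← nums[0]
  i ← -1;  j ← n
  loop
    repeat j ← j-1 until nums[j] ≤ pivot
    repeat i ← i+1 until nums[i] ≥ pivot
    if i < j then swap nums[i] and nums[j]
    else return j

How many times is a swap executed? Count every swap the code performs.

3

pivot=3
j stops at 6 (3), i stops at 0 (3); swap ⇒ [3, 4, 3, 4, 3, 3, 3, 4, 4]
j stops at 5 (3), i stops at 1 (4); swap ⇒ [3, 3, 3, 4, 3, 4, 3, 4, 4]
j stops at 4 (3), i stops at 2 (3); swap ⇒ [3, 3, 3, 4, 3, 4, 3, 4, 4]
j stops at 2, i stops at 3; i≥j ⇒ return 2. nums=[3, 3, 3, 4, 3, 4, 3, 4, 4]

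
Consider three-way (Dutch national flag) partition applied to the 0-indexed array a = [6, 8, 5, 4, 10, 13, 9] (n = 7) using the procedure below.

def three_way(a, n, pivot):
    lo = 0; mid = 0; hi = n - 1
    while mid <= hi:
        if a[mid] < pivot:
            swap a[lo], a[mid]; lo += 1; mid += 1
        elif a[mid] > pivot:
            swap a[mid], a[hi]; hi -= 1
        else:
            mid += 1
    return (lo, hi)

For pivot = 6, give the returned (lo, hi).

(2, 2)

pivot = 6; lo=0, mid=0, hi=6
a[mid]=6=6: mid=1
a[mid]=8>6: swap a[1],a[6]; hi=5 → [6, 9, 5, 4, 10, 13, 8]
a[mid]=9>6: swap a[1],a[5]; hi=4 → [6, 13, 5, 4, 10, 9, 8]
a[mid]=13>6: swap a[1],a[4]; hi=3 → [6, 10, 5, 4, 13, 9, 8]
a[mid]=10>6: swap a[1],a[3]; hi=2 → [6, 4, 5, 10, 13, 9, 8]
a[mid]=4<6: swap a[0],a[1]; lo=1,mid=2 → [4, 6, 5, 10, 13, 9, 8]
a[mid]=5<6: swap a[1],a[2]; lo=2,mid=3 → [4, 5, 6, 10, 13, 9, 8]
end: lo=2, hi=2; a = [4, 5, 6, 10, 13, 9, 8]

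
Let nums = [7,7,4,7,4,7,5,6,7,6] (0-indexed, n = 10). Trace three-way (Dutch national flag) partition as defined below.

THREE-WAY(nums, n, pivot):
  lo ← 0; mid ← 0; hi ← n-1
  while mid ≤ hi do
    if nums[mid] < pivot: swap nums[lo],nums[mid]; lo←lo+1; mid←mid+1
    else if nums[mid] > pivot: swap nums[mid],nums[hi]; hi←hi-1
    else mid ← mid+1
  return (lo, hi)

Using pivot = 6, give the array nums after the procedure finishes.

[4,5,4,6,6,7,7,7,7,7]

lo=0 mid=0 hi=9
7>6: swap(0,9), hi=8 ⇒ [6,7,4,7,4,7,5,6,7,7]
6=6: mid=1
7>6: swap(1,8), hi=7 ⇒ [6,7,4,7,4,7,5,6,7,7]
7>6: swap(1,7), hi=6 ⇒ [6,6,4,7,4,7,5,7,7,7]
6=6: mid=2
4<6: swap(0,2), lo=1 mid=3 ⇒ [4,6,6,7,4,7,5,7,7,7]
7>6: swap(3,6), hi=5 ⇒ [4,6,6,5,4,7,7,7,7,7]
5<6: swap(1,3), lo=2 mid=4 ⇒ [4,5,6,6,4,7,7,7,7,7]
4<6: swap(2,4), lo=3 mid=5 ⇒ [4,5,4,6,6,7,7,7,7,7]
7>6: swap(5,5), hi=4 ⇒ [4,5,4,6,6,7,7,7,7,7]
done. lo=3 hi=4; nums=[4,5,4,6,6,7,7,7,7,7]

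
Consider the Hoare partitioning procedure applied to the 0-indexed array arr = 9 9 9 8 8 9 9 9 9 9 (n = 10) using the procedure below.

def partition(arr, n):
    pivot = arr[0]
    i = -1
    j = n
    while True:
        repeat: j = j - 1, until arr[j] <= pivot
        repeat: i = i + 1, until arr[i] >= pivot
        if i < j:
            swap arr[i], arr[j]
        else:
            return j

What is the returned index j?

5

pivot=9
j stops at 9 (9), i stops at 0 (9); swap ⇒ 9 9 9 8 8 9 9 9 9 9
j stops at 8 (9), i stops at 1 (9); swap ⇒ 9 9 9 8 8 9 9 9 9 9
j stops at 7 (9), i stops at 2 (9); swap ⇒ 9 9 9 8 8 9 9 9 9 9
j stops at 6 (9), i stops at 5 (9); swap ⇒ 9 9 9 8 8 9 9 9 9 9
j stops at 5, i stops at 6; i≥j ⇒ return 5. arr=9 9 9 8 8 9 9 9 9 9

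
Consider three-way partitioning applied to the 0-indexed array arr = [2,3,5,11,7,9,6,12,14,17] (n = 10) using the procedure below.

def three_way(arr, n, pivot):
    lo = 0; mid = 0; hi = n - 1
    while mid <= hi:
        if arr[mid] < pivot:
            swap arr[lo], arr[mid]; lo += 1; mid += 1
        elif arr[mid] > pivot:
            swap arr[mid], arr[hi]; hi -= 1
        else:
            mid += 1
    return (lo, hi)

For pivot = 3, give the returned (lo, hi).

pivot = 3; lo=0, mid=0, hi=9
arr[mid]=2<3: swap arr[0],arr[0]; lo=1,mid=1 → [2,3,5,11,7,9,6,12,14,17]
arr[mid]=3=3: mid=2
arr[mid]=5>3: swap arr[2],arr[9]; hi=8 → [2,3,17,11,7,9,6,12,14,5]
arr[mid]=17>3: swap arr[2],arr[8]; hi=7 → [2,3,14,11,7,9,6,12,17,5]
arr[mid]=14>3: swap arr[2],arr[7]; hi=6 → [2,3,12,11,7,9,6,14,17,5]
arr[mid]=12>3: swap arr[2],arr[6]; hi=5 → [2,3,6,11,7,9,12,14,17,5]
arr[mid]=6>3: swap arr[2],arr[5]; hi=4 → [2,3,9,11,7,6,12,14,17,5]
arr[mid]=9>3: swap arr[2],arr[4]; hi=3 → [2,3,7,11,9,6,12,14,17,5]
arr[mid]=7>3: swap arr[2],arr[3]; hi=2 → [2,3,11,7,9,6,12,14,17,5]
arr[mid]=11>3: swap arr[2],arr[2]; hi=1 → [2,3,11,7,9,6,12,14,17,5]
end: lo=1, hi=1; arr = [2,3,11,7,9,6,12,14,17,5]

(1, 1)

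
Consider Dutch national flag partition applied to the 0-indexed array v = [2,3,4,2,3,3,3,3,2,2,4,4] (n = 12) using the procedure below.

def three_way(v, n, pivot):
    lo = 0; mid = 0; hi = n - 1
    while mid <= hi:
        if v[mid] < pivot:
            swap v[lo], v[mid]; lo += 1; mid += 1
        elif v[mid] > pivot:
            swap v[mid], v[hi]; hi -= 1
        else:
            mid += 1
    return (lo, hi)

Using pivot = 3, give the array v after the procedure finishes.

[2,2,2,2,3,3,3,3,3,4,4,4]

pivot = 3; lo=0, mid=0, hi=11
v[mid]=2<3: swap v[0],v[0]; lo=1,mid=1 → [2,3,4,2,3,3,3,3,2,2,4,4]
v[mid]=3=3: mid=2
v[mid]=4>3: swap v[2],v[11]; hi=10 → [2,3,4,2,3,3,3,3,2,2,4,4]
v[mid]=4>3: swap v[2],v[10]; hi=9 → [2,3,4,2,3,3,3,3,2,2,4,4]
v[mid]=4>3: swap v[2],v[9]; hi=8 → [2,3,2,2,3,3,3,3,2,4,4,4]
v[mid]=2<3: swap v[1],v[2]; lo=2,mid=3 → [2,2,3,2,3,3,3,3,2,4,4,4]
v[mid]=2<3: swap v[2],v[3]; lo=3,mid=4 → [2,2,2,3,3,3,3,3,2,4,4,4]
v[mid]=3=3: mid=5
v[mid]=3=3: mid=6
v[mid]=3=3: mid=7
v[mid]=3=3: mid=8
v[mid]=2<3: swap v[3],v[8]; lo=4,mid=9 → [2,2,2,2,3,3,3,3,3,4,4,4]
end: lo=4, hi=8; v = [2,2,2,2,3,3,3,3,3,4,4,4]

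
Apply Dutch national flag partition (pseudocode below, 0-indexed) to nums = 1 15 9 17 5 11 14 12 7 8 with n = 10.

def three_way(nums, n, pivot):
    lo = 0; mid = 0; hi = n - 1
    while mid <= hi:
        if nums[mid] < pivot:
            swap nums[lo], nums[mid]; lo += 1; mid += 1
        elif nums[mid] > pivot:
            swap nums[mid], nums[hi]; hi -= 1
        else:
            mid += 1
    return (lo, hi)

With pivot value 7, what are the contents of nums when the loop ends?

1 5 7 17 11 14 12 9 8 15

pivot = 7; lo=0, mid=0, hi=9
nums[mid]=1<7: swap nums[0],nums[0]; lo=1,mid=1 → 1 15 9 17 5 11 14 12 7 8
nums[mid]=15>7: swap nums[1],nums[9]; hi=8 → 1 8 9 17 5 11 14 12 7 15
nums[mid]=8>7: swap nums[1],nums[8]; hi=7 → 1 7 9 17 5 11 14 12 8 15
nums[mid]=7=7: mid=2
nums[mid]=9>7: swap nums[2],nums[7]; hi=6 → 1 7 12 17 5 11 14 9 8 15
nums[mid]=12>7: swap nums[2],nums[6]; hi=5 → 1 7 14 17 5 11 12 9 8 15
nums[mid]=14>7: swap nums[2],nums[5]; hi=4 → 1 7 11 17 5 14 12 9 8 15
nums[mid]=11>7: swap nums[2],nums[4]; hi=3 → 1 7 5 17 11 14 12 9 8 15
nums[mid]=5<7: swap nums[1],nums[2]; lo=2,mid=3 → 1 5 7 17 11 14 12 9 8 15
nums[mid]=17>7: swap nums[3],nums[3]; hi=2 → 1 5 7 17 11 14 12 9 8 15
end: lo=2, hi=2; nums = 1 5 7 17 11 14 12 9 8 15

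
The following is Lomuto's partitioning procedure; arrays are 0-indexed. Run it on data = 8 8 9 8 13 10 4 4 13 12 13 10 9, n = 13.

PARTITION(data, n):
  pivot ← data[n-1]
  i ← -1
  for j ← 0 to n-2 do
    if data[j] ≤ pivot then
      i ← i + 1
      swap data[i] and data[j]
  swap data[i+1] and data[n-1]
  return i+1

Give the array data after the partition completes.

pivot = data[12] = 9; i = -1
j=0: data[0]=8 ≤ 9 → i=0, swap data[0],data[0] (no change) → 8 8 9 8 13 10 4 4 13 12 13 10 9
j=1: data[1]=8 ≤ 9 → i=1, swap data[1],data[1] (no change) → 8 8 9 8 13 10 4 4 13 12 13 10 9
j=2: data[2]=9 ≤ 9 → i=2, swap data[2],data[2] (no change) → 8 8 9 8 13 10 4 4 13 12 13 10 9
j=3: data[3]=8 ≤ 9 → i=3, swap data[3],data[3] (no change) → 8 8 9 8 13 10 4 4 13 12 13 10 9
j=4: data[4]=13 > 9 → no swap
j=5: data[5]=10 > 9 → no swap
j=6: data[6]=4 ≤ 9 → i=4, swap data[4],data[6] → 8 8 9 8 4 10 13 4 13 12 13 10 9
j=7: data[7]=4 ≤ 9 → i=5, swap data[5],data[7] → 8 8 9 8 4 4 13 10 13 12 13 10 9
j=8: data[8]=13 > 9 → no swap
j=9: data[9]=12 > 9 → no swap
j=10: data[10]=13 > 9 → no swap
j=11: data[11]=10 > 9 → no swap
final swap data[6],data[12] → 8 8 9 8 4 4 9 10 13 12 13 10 13; return 6

8 8 9 8 4 4 9 10 13 12 13 10 13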